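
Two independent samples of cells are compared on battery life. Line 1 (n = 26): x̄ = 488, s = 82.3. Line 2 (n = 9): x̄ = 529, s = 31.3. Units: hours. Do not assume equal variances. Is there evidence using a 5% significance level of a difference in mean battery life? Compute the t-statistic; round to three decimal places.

-2.133

Let group 1 = line 1, group 2 = line 2. H0: μ_1 = μ_2; H1: μ_1 ≠ μ_2 (Welch's two-sample t-test, two-sided).
t = (x̄_1 − x̄_2)/√(s_1²/n_1 + s_2²/n_2) = (488 − 529)/√(82.3²/26 + 31.3²/9) = -2.133
Welch–Satterthwaite df ≈ 32.52
Two-sided p-value ≈ 0.0405
Since p ≈ 0.0405 < α = 0.05, reject H0; the data support H1.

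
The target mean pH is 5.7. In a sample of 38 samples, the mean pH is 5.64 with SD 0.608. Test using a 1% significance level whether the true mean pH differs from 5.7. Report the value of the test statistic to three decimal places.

-0.608

H0: μ = 5.7; H1: μ ≠ 5.7 (one-sample t-test, two-sided).
t = (x̄ − μ₀)/(s/√n) = (5.64 − 5.7)/(0.608/√38) = -0.608
df = n − 1 = 37
Two-sided p-value ≈ 0.547
Since p ≈ 0.547 > α = 0.01, fail to reject H0; the data do not provide sufficient evidence against H0.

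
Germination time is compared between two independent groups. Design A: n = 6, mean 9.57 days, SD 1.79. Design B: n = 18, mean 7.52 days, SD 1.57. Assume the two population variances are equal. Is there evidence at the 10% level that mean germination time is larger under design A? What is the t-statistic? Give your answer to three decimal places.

2.680

Let group 1 = design A, group 2 = design B. H0: μ_1 = μ_2; H1: μ_1 > μ_2 (two-sample pooled-variance t-test, right-tailed).
s_p² = [(6−1)·1.79² + (18−1)·1.57²]/(6+18−2) = 2.6329
t = (9.57 − 7.52)/√[2.6329·(1/6 + 1/18)] = 2.680
df = n₁ + n₂ − 2 = 22
p-value = P(T ≥ 2.680) ≈ 0.007
Since p ≈ 0.007 < α = 0.1, reject H0; the data support H1.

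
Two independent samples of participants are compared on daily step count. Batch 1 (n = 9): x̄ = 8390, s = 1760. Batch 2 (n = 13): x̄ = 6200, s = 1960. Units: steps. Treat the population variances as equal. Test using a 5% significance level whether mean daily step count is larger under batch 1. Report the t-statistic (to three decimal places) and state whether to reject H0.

Let group 1 = batch 1, group 2 = batch 2. H0: μ_1 = μ_2; H1: μ_1 > μ_2 (two-sample pooled-variance t-test, right-tailed).
s_p² = [(9−1)·1760² + (13−1)·1960²]/(9+13−2) = 3544000
t = (8390 − 6200)/√[3544000·(1/9 + 1/13)] = 2.683
df = n₁ + n₂ − 2 = 20
p-value = P(T ≥ 2.683) ≈ 0.0072
Since p ≈ 0.0072 < α = 0.05, reject H0; the evidence is statistically significant.

t = 2.683; reject H0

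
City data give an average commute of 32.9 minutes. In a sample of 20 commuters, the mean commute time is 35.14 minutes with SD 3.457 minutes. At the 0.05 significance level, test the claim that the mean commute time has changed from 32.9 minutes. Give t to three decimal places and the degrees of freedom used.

t = 2.898, df = 19

H0: μ = 32.9; H1: μ ≠ 32.9 (one-sample t-test, two-sided).
t = (x̄ − μ₀)/(s/√n) = (35.14 − 32.9)/(3.457/√20) = 2.898
df = n − 1 = 19
Two-sided p-value ≈ 0.0092
Since p ≈ 0.0092 < α = 0.05, reject H0; the data support H1.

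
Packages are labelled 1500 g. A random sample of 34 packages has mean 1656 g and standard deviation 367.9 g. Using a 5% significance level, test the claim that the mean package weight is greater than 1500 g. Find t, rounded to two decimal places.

H0: μ = 1500; H1: μ > 1500 (one-sample t-test, right-tailed).
t = (x̄ − μ₀)/(s/√n) = (1656 − 1500)/(367.9/√34) = 2.47
df = n − 1 = 33
p-value = P(T ≥ 2.47) ≈ 0.0094
Since p ≈ 0.0094 < α = 0.05, reject H0; the evidence is statistically significant.

2.47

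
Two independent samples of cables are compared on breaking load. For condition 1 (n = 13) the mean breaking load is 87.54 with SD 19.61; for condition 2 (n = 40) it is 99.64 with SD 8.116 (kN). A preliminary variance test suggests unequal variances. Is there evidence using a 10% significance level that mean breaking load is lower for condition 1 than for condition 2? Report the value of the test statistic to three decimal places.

Let group 1 = condition 1, group 2 = condition 2. H0: μ_1 = μ_2; H1: μ_1 < μ_2 (Welch's two-sample t-test, left-tailed).
t = (x̄_1 − x̄_2)/√(s_1²/n_1 + s_2²/n_2) = (87.54 − 99.64)/√(19.61²/13 + 8.116²/40) = -2.165
Welch–Satterthwaite df ≈ 13.36
p-value = P(T ≤ -2.165) ≈ 0.025
Since p ≈ 0.025 < α = 0.1, reject H0; the evidence is statistically significant.

-2.165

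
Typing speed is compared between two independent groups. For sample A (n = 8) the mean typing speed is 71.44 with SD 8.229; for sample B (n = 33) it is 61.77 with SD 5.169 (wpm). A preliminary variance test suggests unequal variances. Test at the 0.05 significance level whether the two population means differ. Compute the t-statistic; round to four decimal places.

Let group 1 = sample A, group 2 = sample B. H0: μ_1 = μ_2; H1: μ_1 ≠ μ_2 (Welch's two-sample t-test, two-sided).
t = (x̄_1 − x̄_2)/√(s_1²/n_1 + s_2²/n_2) = (71.44 − 61.77)/√(8.229²/8 + 5.169²/33) = 3.1753
Welch–Satterthwaite df ≈ 8.39
Two-sided p-value ≈ 0.012
Since p ≈ 0.012 < α = 0.05, reject H0; the evidence is statistically significant.

3.1753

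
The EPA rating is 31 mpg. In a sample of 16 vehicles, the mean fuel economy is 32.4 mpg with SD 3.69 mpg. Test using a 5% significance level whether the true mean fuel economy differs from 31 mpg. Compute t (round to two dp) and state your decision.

t = 1.52; fail to reject H0

H0: μ = 31; H1: μ ≠ 31 (one-sample t-test, two-sided).
t = (x̄ − μ₀)/(s/√n) = (32.4 − 31)/(3.69/√16) = 1.52
df = n − 1 = 15
Two-sided p-value ≈ 0.1499
Since p ≈ 0.1499 > α = 0.05, fail to reject H0; the data do not provide sufficient evidence against H0.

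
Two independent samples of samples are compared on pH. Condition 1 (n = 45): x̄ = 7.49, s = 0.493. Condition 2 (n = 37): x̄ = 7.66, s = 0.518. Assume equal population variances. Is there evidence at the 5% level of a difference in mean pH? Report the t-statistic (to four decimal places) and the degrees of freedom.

t = -1.5187, df = 80

Let group 1 = condition 1, group 2 = condition 2. H0: μ_1 = μ_2; H1: μ_1 ≠ μ_2 (two-sample pooled-variance t-test, two-sided).
s_p² = [(45−1)·0.493² + (37−1)·0.518²]/(45+37−2) = 0.254423
t = (7.49 − 7.66)/√[0.254423·(1/45 + 1/37)] = -1.5187
df = n₁ + n₂ − 2 = 80
Two-sided p-value ≈ 0.133
Since p ≈ 0.133 > α = 0.05, fail to reject H0; the data do not provide sufficient evidence against H0.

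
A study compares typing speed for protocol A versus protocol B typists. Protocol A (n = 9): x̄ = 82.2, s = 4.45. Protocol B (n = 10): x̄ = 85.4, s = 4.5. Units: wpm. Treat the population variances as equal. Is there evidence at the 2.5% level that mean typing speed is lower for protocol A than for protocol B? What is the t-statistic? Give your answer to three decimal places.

Let group 1 = protocol A, group 2 = protocol B. H0: μ_1 = μ_2; H1: μ_1 < μ_2 (two-sample pooled-variance t-test, left-tailed).
s_p² = [(9−1)·4.45² + (10−1)·4.5²]/(9+10−2) = 20.0394
t = (82.2 − 85.4)/√[20.0394·(1/9 + 1/10)] = -1.556
df = n₁ + n₂ − 2 = 17
p-value = P(T ≤ -1.556) ≈ 0.069
Since p ≈ 0.069 > α = 0.025, fail to reject H0; the data do not provide sufficient evidence against H0.

-1.556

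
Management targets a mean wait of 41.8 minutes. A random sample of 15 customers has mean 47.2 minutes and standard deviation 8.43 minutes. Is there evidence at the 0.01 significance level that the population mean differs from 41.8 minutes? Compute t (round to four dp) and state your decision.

H0: μ = 41.8; H1: μ ≠ 41.8 (one-sample t-test, two-sided).
t = (x̄ − μ₀)/(s/√n) = (47.2 − 41.8)/(8.43/√15) = 2.4809
df = n − 1 = 14
Two-sided p-value ≈ 0.0264
Since p ≈ 0.0264 > α = 0.01, fail to reject H0; the evidence is not statistically significant.

t = 2.4809; fail to reject H0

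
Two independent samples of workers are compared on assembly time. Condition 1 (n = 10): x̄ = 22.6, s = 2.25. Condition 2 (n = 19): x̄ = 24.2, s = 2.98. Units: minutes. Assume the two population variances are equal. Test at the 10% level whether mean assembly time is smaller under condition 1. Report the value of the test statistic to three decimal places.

Let group 1 = condition 1, group 2 = condition 2. H0: μ_1 = μ_2; H1: μ_1 < μ_2 (two-sample pooled-variance t-test, left-tailed).
s_p² = [(10−1)·2.25² + (19−1)·2.98²]/(10+19−2) = 7.60777
t = (22.6 − 24.2)/√[7.60777·(1/10 + 1/19)] = -1.485
df = n₁ + n₂ − 2 = 27
p-value = P(T ≤ -1.485) ≈ 0.075
Since p ≈ 0.075 < α = 0.1, reject H0; the evidence is statistically significant.

-1.485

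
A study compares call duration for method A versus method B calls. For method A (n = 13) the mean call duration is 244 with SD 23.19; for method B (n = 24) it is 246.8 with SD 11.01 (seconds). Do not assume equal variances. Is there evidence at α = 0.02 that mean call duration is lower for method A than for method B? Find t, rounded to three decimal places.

-0.411

Let group 1 = method A, group 2 = method B. H0: μ_1 = μ_2; H1: μ_1 < μ_2 (Welch's two-sample t-test, left-tailed).
t = (x̄_1 − x̄_2)/√(s_1²/n_1 + s_2²/n_2) = (244 − 246.8)/√(23.19²/13 + 11.01²/24) = -0.411
Welch–Satterthwaite df ≈ 14.99
p-value = P(T ≤ -0.411) ≈ 0.343
Since p ≈ 0.343 > α = 0.02, fail to reject H0; the evidence is not statistically significant.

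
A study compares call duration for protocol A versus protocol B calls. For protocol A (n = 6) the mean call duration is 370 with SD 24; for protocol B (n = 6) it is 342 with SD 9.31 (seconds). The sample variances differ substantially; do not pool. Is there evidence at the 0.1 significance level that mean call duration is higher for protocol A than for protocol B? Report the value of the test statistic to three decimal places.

2.664

Let group 1 = protocol A, group 2 = protocol B. H0: μ_1 = μ_2; H1: μ_1 > μ_2 (Welch's two-sample t-test, right-tailed).
t = (x̄_1 − x̄_2)/√(s_1²/n_1 + s_2²/n_2) = (370 − 342)/√(24²/6 + 9.31²/6) = 2.664
Welch–Satterthwaite df ≈ 6.47
p-value = P(T ≥ 2.664) ≈ 0.0174
Since p ≈ 0.0174 < α = 0.1, reject H0; the evidence is statistically significant.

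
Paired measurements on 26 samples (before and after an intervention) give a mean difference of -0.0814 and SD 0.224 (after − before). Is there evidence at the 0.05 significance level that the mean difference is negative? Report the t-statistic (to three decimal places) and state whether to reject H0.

H0: μ_d = 0; H1: μ_d < 0 (paired t-test on the differences, left-tailed).
t = d̄/(s_d/√n) = -0.0814/(0.224/√26) = -1.853
df = n − 1 = 25
p-value = P(T ≤ -1.853) ≈ 0.038
Since p ≈ 0.038 < α = 0.05, reject H0; the data support H1.

t = -1.853; reject H0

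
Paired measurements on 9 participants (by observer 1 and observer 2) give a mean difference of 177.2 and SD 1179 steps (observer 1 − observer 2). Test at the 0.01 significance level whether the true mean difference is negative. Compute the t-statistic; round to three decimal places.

H0: μ_d = 0; H1: μ_d < 0 (paired t-test on the differences, left-tailed).
t = d̄/(s_d/√n) = 177.2/(1179/√9) = 0.451
df = n − 1 = 8
p-value = P(T ≤ 0.451) ≈ 0.6680
Since p ≈ 0.6680 > α = 0.01, fail to reject H0; the evidence is not statistically significant.

0.451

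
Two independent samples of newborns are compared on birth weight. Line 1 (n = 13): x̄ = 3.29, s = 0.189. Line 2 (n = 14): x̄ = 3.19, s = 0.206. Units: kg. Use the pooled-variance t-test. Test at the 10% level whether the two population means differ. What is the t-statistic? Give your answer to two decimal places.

1.31

Let group 1 = line 1, group 2 = line 2. H0: μ_1 = μ_2; H1: μ_1 ≠ μ_2 (two-sample pooled-variance t-test, two-sided).
s_p² = [(13−1)·0.189² + (14−1)·0.206²]/(13+14−2) = 0.0392128
t = (3.29 − 3.19)/√[0.0392128·(1/13 + 1/14)] = 1.31
df = n₁ + n₂ − 2 = 25
Two-sided p-value ≈ 0.202
Since p ≈ 0.202 > α = 0.1, fail to reject H0; the evidence is not statistically significant.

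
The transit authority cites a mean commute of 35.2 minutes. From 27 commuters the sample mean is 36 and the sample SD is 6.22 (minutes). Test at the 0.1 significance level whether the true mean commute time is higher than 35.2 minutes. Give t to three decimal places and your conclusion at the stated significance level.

H0: μ = 35.2; H1: μ > 35.2 (one-sample t-test, right-tailed).
t = (x̄ − μ₀)/(s/√n) = (36 − 35.2)/(6.22/√27) = 0.668
df = n − 1 = 26
p-value = P(T ≥ 0.668) ≈ 0.255
Since p ≈ 0.255 > α = 0.1, fail to reject H0; the evidence is not statistically significant.

t = 0.668; fail to reject H0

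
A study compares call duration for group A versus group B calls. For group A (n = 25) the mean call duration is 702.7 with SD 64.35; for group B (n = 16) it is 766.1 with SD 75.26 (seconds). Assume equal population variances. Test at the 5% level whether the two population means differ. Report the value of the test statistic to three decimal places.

Let group 1 = group A, group 2 = group B. H0: μ_1 = μ_2; H1: μ_1 ≠ μ_2 (two-sample pooled-variance t-test, two-sided).
s_p² = [(25−1)·64.35² + (16−1)·75.26²]/(25+16−2) = 4726.75
t = (702.7 − 766.1)/√[4726.75·(1/25 + 1/16)] = -2.880
df = n₁ + n₂ − 2 = 39
Two-sided p-value ≈ 0.006
Since p ≈ 0.006 < α = 0.05, reject H0; the evidence is statistically significant.

-2.880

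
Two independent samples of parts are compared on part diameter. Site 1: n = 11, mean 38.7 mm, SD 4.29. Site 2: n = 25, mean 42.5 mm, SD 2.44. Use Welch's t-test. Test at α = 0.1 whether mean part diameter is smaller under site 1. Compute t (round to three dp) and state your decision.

Let group 1 = site 1, group 2 = site 2. H0: μ_1 = μ_2; H1: μ_1 < μ_2 (Welch's two-sample t-test, left-tailed).
t = (x̄_1 − x̄_2)/√(s_1²/n_1 + s_2²/n_2) = (38.7 − 42.5)/√(4.29²/11 + 2.44²/25) = -2.749
Welch–Satterthwaite df ≈ 12.94
p-value = P(T ≤ -2.749) ≈ 0.008
Since p ≈ 0.008 < α = 0.1, reject H0; the evidence is statistically significant.

t = -2.749; reject H0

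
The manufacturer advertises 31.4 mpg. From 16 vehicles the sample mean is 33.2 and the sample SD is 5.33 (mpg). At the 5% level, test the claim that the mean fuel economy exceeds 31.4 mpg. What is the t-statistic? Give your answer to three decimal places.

1.351

H0: μ = 31.4; H1: μ > 31.4 (one-sample t-test, right-tailed).
t = (x̄ − μ₀)/(s/√n) = (33.2 − 31.4)/(5.33/√16) = 1.351
df = n − 1 = 15
p-value = P(T ≥ 1.351) ≈ 0.098
Since p ≈ 0.098 > α = 0.05, fail to reject H0; the data do not provide sufficient evidence against H0.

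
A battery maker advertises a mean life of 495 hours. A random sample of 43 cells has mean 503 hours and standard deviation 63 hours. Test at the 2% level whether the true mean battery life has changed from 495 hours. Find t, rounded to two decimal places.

0.83

H0: μ = 495; H1: μ ≠ 495 (one-sample t-test, two-sided).
t = (x̄ − μ₀)/(s/√n) = (503 − 495)/(63/√43) = 0.83
df = n − 1 = 42
Two-sided p-value ≈ 0.410
Since p ≈ 0.410 > α = 0.02, fail to reject H0; the evidence is not statistically significant.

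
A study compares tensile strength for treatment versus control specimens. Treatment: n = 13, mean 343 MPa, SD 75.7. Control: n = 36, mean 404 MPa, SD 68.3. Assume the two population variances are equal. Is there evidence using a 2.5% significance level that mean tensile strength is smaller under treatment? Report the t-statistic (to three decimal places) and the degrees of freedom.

t = -2.683, df = 47

Let group 1 = treatment, group 2 = control. H0: μ_1 = μ_2; H1: μ_1 < μ_2 (two-sample pooled-variance t-test, left-tailed).
s_p² = [(13−1)·75.7² + (36−1)·68.3²]/(13+36−2) = 4936.96
t = (343 − 404)/√[4936.96·(1/13 + 1/36)] = -2.683
df = n₁ + n₂ − 2 = 47
p-value = P(T ≤ -2.683) ≈ 0.005
Since p ≈ 0.005 < α = 0.025, reject H0; the data support H1.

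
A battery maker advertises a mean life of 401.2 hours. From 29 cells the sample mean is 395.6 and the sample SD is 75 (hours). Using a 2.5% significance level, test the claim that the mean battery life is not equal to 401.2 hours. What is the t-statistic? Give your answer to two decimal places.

-0.40

H0: μ = 401.2; H1: μ ≠ 401.2 (one-sample t-test, two-sided).
t = (x̄ − μ₀)/(s/√n) = (395.6 − 401.2)/(75/√29) = -0.40
df = n − 1 = 28
Two-sided p-value ≈ 0.691
Since p ≈ 0.691 > α = 0.025, fail to reject H0; the evidence is not statistically significant.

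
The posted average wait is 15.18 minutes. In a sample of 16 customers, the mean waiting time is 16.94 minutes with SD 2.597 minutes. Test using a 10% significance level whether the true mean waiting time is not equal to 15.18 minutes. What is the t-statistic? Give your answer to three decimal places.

2.711

H0: μ = 15.18; H1: μ ≠ 15.18 (one-sample t-test, two-sided).
t = (x̄ − μ₀)/(s/√n) = (16.94 − 15.18)/(2.597/√16) = 2.711
df = n − 1 = 15
Two-sided p-value ≈ 0.0161
Since p ≈ 0.0161 < α = 0.1, reject H0; the data support H1.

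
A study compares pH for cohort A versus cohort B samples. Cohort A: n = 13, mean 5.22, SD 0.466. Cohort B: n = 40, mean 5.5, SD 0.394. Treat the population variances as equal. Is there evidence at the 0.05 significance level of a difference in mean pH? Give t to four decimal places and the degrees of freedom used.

t = -2.1284, df = 51

Let group 1 = cohort A, group 2 = cohort B. H0: μ_1 = μ_2; H1: μ_1 ≠ μ_2 (two-sample pooled-variance t-test, two-sided).
s_p² = [(13−1)·0.466² + (40−1)·0.394²]/(13+40−2) = 0.169805
t = (5.22 − 5.5)/√[0.169805·(1/13 + 1/40)] = -2.1284
df = n₁ + n₂ − 2 = 51
Two-sided p-value ≈ 0.038
Since p ≈ 0.038 < α = 0.05, reject H0; the evidence is statistically significant.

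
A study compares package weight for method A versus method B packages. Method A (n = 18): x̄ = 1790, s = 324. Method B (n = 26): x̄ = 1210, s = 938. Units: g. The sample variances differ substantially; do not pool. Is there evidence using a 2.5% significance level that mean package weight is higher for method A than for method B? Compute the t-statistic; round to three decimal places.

Let group 1 = method A, group 2 = method B. H0: μ_1 = μ_2; H1: μ_1 > μ_2 (Welch's two-sample t-test, right-tailed).
t = (x̄_1 − x̄_2)/√(s_1²/n_1 + s_2²/n_2) = (1790 − 1210)/√(324²/18 + 938²/26) = 2.912
Welch–Satterthwaite df ≈ 32.92
p-value = P(T ≥ 2.912) ≈ 0.003
Since p ≈ 0.003 < α = 0.025, reject H0; the data support H1.

2.912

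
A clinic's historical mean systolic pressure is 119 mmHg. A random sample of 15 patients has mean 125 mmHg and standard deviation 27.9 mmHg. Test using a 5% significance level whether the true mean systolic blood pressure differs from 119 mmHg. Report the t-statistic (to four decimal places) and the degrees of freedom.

H0: μ = 119; H1: μ ≠ 119 (one-sample t-test, two-sided).
t = (x̄ − μ₀)/(s/√n) = (125 − 119)/(27.9/√15) = 0.8329
df = n − 1 = 14
Two-sided p-value ≈ 0.419
Since p ≈ 0.419 > α = 0.05, fail to reject H0; the evidence is not statistically significant.

t = 0.8329, df = 14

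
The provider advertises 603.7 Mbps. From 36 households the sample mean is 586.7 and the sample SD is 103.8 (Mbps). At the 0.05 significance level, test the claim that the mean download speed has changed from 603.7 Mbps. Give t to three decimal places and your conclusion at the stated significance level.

t = -0.983; fail to reject H0

H0: μ = 603.7; H1: μ ≠ 603.7 (one-sample t-test, two-sided).
t = (x̄ − μ₀)/(s/√n) = (586.7 − 603.7)/(103.8/√36) = -0.983
df = n − 1 = 35
Two-sided p-value ≈ 0.3325
Since p ≈ 0.3325 > α = 0.05, fail to reject H0; the data do not provide sufficient evidence against H0.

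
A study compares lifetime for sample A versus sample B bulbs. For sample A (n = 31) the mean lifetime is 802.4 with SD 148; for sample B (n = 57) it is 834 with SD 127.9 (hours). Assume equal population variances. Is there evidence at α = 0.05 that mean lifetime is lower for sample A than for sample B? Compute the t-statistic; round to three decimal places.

-1.047

Let group 1 = sample A, group 2 = sample B. H0: μ_1 = μ_2; H1: μ_1 < μ_2 (two-sample pooled-variance t-test, left-tailed).
s_p² = [(31−1)·148² + (57−1)·127.9²]/(31+57−2) = 18292.9
t = (802.4 − 834)/√[18292.9·(1/31 + 1/57)] = -1.047
df = n₁ + n₂ − 2 = 86
p-value = P(T ≤ -1.047) ≈ 0.149
Since p ≈ 0.149 > α = 0.05, fail to reject H0; the evidence is not statistically significant.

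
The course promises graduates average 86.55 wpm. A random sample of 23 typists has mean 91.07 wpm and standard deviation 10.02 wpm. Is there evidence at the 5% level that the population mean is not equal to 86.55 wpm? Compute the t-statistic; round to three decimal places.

2.163

H0: μ = 86.55; H1: μ ≠ 86.55 (one-sample t-test, two-sided).
t = (x̄ − μ₀)/(s/√n) = (91.07 − 86.55)/(10.02/√23) = 2.163
df = n − 1 = 22
Two-sided p-value ≈ 0.042
Since p ≈ 0.042 < α = 0.05, reject H0; the evidence is statistically significant.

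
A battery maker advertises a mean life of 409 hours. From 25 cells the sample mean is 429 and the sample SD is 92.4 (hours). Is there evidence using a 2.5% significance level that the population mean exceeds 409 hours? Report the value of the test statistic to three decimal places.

H0: μ = 409; H1: μ > 409 (one-sample t-test, right-tailed).
t = (x̄ − μ₀)/(s/√n) = (429 − 409)/(92.4/√25) = 1.082
df = n − 1 = 24
p-value = P(T ≥ 1.082) ≈ 0.145
Since p ≈ 0.145 > α = 0.025, fail to reject H0; the data do not provide sufficient evidence against H0.

1.082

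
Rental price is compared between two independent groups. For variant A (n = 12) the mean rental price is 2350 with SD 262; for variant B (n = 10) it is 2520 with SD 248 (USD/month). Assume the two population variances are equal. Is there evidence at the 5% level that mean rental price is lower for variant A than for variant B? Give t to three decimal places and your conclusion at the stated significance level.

Let group 1 = variant A, group 2 = variant B. H0: μ_1 = μ_2; H1: μ_1 < μ_2 (two-sample pooled-variance t-test, left-tailed).
s_p² = [(12−1)·262² + (10−1)·248²]/(12+10−2) = 65431
t = (2350 − 2520)/√[65431·(1/12 + 1/10)] = -1.552
df = n₁ + n₂ − 2 = 20
p-value = P(T ≤ -1.552) ≈ 0.0682
Since p ≈ 0.0682 > α = 0.05, fail to reject H0; the evidence is not statistically significant.

t = -1.552; fail to reject H0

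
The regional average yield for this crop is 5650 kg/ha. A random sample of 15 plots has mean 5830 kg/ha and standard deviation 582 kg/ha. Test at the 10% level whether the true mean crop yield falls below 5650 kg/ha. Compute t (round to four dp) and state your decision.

H0: μ = 5650; H1: μ < 5650 (one-sample t-test, left-tailed).
t = (x̄ − μ₀)/(s/√n) = (5830 − 5650)/(582/√15) = 1.1978
df = n − 1 = 14
p-value = P(T ≤ 1.1978) ≈ 0.875
Since p ≈ 0.875 > α = 0.1, fail to reject H0; the data do not provide sufficient evidence against H0.

t = 1.1978; fail to reject H0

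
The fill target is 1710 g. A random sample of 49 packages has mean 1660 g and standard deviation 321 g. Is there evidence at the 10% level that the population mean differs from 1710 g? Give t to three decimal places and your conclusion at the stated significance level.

t = -1.090; fail to reject H0

H0: μ = 1710; H1: μ ≠ 1710 (one-sample t-test, two-sided).
t = (x̄ − μ₀)/(s/√n) = (1660 − 1710)/(321/√49) = -1.090
df = n − 1 = 48
Two-sided p-value ≈ 0.281
Since p ≈ 0.281 > α = 0.1, fail to reject H0; the evidence is not statistically significant.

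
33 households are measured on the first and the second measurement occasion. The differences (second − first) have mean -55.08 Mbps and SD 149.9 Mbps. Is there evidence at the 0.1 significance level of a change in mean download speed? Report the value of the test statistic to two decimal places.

H0: μ_d = 0; H1: μ_d ≠ 0 (paired t-test on the differences, two-sided).
t = d̄/(s_d/√n) = -55.08/(149.9/√33) = -2.11
df = n − 1 = 32
Two-sided p-value ≈ 0.043
Since p ≈ 0.043 < α = 0.1, reject H0; the data support H1.

-2.11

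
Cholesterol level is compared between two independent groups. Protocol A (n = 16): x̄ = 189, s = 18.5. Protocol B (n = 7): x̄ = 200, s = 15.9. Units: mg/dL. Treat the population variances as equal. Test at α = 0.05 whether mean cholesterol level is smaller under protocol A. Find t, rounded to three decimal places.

-1.364

Let group 1 = protocol A, group 2 = protocol B. H0: μ_1 = μ_2; H1: μ_1 < μ_2 (two-sample pooled-variance t-test, left-tailed).
s_p² = [(16−1)·18.5² + (7−1)·15.9²]/(16+7−2) = 316.696
t = (189 − 200)/√[316.696·(1/16 + 1/7)] = -1.364
df = n₁ + n₂ − 2 = 21
p-value = P(T ≤ -1.364) ≈ 0.0935
Since p ≈ 0.0935 > α = 0.05, fail to reject H0; the data do not provide sufficient evidence against H0.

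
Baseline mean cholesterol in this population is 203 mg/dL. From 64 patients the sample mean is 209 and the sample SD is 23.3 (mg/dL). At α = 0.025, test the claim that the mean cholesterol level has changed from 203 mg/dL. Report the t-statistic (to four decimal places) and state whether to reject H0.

t = 2.0601; fail to reject H0

H0: μ = 203; H1: μ ≠ 203 (one-sample t-test, two-sided).
t = (x̄ − μ₀)/(s/√n) = (209 − 203)/(23.3/√64) = 2.0601
df = n − 1 = 63
Two-sided p-value ≈ 0.044
Since p ≈ 0.044 > α = 0.025, fail to reject H0; the evidence is not statistically significant.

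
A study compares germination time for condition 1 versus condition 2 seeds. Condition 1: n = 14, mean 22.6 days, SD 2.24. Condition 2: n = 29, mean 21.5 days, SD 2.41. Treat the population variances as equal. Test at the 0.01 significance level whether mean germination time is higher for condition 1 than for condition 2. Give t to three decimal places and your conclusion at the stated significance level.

t = 1.434; fail to reject H0

Let group 1 = condition 1, group 2 = condition 2. H0: μ_1 = μ_2; H1: μ_1 > μ_2 (two-sample pooled-variance t-test, right-tailed).
s_p² = [(14−1)·2.24² + (29−1)·2.41²]/(14+29−2) = 5.55745
t = (22.6 − 21.5)/√[5.55745·(1/14 + 1/29)] = 1.434
df = n₁ + n₂ − 2 = 41
p-value = P(T ≥ 1.434) ≈ 0.080
Since p ≈ 0.080 > α = 0.01, fail to reject H0; the data do not provide sufficient evidence against H0.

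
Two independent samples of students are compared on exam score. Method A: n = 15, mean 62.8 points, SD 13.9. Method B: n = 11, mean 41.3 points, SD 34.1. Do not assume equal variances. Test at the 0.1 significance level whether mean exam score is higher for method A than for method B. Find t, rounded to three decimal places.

Let group 1 = method A, group 2 = method B. H0: μ_1 = μ_2; H1: μ_1 > μ_2 (Welch's two-sample t-test, right-tailed).
t = (x̄_1 − x̄_2)/√(s_1²/n_1 + s_2²/n_2) = (62.8 − 41.3)/√(13.9²/15 + 34.1²/11) = 1.974
Welch–Satterthwaite df ≈ 12.45
p-value = P(T ≥ 1.974) ≈ 0.0355
Since p ≈ 0.0355 < α = 0.1, reject H0; the data support H1.

1.974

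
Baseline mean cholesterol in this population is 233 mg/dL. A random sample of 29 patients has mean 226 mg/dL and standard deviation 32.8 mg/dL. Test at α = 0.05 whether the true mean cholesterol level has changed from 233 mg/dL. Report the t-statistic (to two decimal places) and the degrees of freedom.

H0: μ = 233; H1: μ ≠ 233 (one-sample t-test, two-sided).
t = (x̄ − μ₀)/(s/√n) = (226 − 233)/(32.8/√29) = -1.15
df = n − 1 = 28
Two-sided p-value ≈ 0.260
Since p ≈ 0.260 > α = 0.05, fail to reject H0; the data do not provide sufficient evidence against H0.

t = -1.15, df = 28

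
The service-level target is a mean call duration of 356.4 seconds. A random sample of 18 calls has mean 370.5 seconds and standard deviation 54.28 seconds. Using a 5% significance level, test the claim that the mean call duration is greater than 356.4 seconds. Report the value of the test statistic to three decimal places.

H0: μ = 356.4; H1: μ > 356.4 (one-sample t-test, right-tailed).
t = (x̄ − μ₀)/(s/√n) = (370.5 − 356.4)/(54.28/√18) = 1.102
df = n − 1 = 17
p-value = P(T ≥ 1.102) ≈ 0.1429
Since p ≈ 0.1429 > α = 0.05, fail to reject H0; the evidence is not statistically significant.

1.102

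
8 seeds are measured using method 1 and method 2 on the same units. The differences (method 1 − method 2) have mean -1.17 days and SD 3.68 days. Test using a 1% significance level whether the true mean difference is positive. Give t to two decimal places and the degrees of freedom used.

t = -0.90, df = 7

H0: μ_d = 0; H1: μ_d > 0 (paired t-test on the differences, right-tailed).
t = d̄/(s_d/√n) = -1.17/(3.68/√8) = -0.90
df = n − 1 = 7
p-value = P(T ≥ -0.90) ≈ 0.801
Since p ≈ 0.801 > α = 0.01, fail to reject H0; the data do not provide sufficient evidence against H0.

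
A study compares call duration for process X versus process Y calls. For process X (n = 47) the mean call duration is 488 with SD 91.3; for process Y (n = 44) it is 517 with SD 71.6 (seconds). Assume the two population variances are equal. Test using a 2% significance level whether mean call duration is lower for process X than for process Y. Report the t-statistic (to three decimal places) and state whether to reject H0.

Let group 1 = process X, group 2 = process Y. H0: μ_1 = μ_2; H1: μ_1 < μ_2 (two-sample pooled-variance t-test, left-tailed).
s_p² = [(47−1)·91.3² + (44−1)·71.6²]/(47+44−2) = 6785.21
t = (488 − 517)/√[6785.21·(1/47 + 1/44)] = -1.678
df = n₁ + n₂ − 2 = 89
p-value = P(T ≤ -1.678) ≈ 0.0484
Since p ≈ 0.0484 > α = 0.02, fail to reject H0; the evidence is not statistically significant.

t = -1.678; fail to reject H0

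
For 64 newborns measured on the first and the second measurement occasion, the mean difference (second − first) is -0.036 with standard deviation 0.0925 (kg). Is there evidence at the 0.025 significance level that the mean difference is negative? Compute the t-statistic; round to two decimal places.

H0: μ_d = 0; H1: μ_d < 0 (paired t-test on the differences, left-tailed).
t = d̄/(s_d/√n) = -0.036/(0.0925/√64) = -3.11
df = n − 1 = 63
p-value = P(T ≤ -3.11) ≈ 0.0014
Since p ≈ 0.0014 < α = 0.025, reject H0; the data support H1.

-3.11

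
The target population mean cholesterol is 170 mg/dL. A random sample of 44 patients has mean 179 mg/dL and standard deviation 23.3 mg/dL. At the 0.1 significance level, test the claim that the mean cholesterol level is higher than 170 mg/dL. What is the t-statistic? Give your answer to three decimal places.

2.562

H0: μ = 170; H1: μ > 170 (one-sample t-test, right-tailed).
t = (x̄ − μ₀)/(s/√n) = (179 − 170)/(23.3/√44) = 2.562
df = n − 1 = 43
p-value = P(T ≥ 2.562) ≈ 0.0070
Since p ≈ 0.0070 < α = 0.1, reject H0; the data support H1.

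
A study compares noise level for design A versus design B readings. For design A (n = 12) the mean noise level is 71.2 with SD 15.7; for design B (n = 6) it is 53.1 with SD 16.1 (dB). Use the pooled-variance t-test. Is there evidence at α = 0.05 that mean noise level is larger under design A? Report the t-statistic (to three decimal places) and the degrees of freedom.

t = 2.287, df = 16

Let group 1 = design A, group 2 = design B. H0: μ_1 = μ_2; H1: μ_1 > μ_2 (two-sample pooled-variance t-test, right-tailed).
s_p² = [(12−1)·15.7² + (6−1)·16.1²]/(12+6−2) = 250.465
t = (71.2 − 53.1)/√[250.465·(1/12 + 1/6)] = 2.287
df = n₁ + n₂ − 2 = 16
p-value = P(T ≥ 2.287) ≈ 0.018
Since p ≈ 0.018 < α = 0.05, reject H0; the evidence is statistically significant.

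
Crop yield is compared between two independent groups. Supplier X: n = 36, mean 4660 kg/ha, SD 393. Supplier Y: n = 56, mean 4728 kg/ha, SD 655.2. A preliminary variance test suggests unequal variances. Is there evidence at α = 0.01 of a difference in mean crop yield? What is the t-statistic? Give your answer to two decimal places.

Let group 1 = supplier X, group 2 = supplier Y. H0: μ_1 = μ_2; H1: μ_1 ≠ μ_2 (Welch's two-sample t-test, two-sided).
t = (x̄_1 − x̄_2)/√(s_1²/n_1 + s_2²/n_2) = (4660 − 4728)/√(393²/36 + 655.2²/56) = -0.62
Welch–Satterthwaite df ≈ 89.66
Two-sided p-value ≈ 0.5356
Since p ≈ 0.5356 > α = 0.01, fail to reject H0; the evidence is not statistically significant.

-0.62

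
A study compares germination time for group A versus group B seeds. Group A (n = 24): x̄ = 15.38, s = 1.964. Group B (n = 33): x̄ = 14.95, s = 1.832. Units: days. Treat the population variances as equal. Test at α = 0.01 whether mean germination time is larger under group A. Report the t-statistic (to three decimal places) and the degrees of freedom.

Let group 1 = group A, group 2 = group B. H0: μ_1 = μ_2; H1: μ_1 > μ_2 (two-sample pooled-variance t-test, right-tailed).
s_p² = [(24−1)·1.964² + (33−1)·1.832²]/(24+33−2) = 3.56576
t = (15.38 − 14.95)/√[3.56576·(1/24 + 1/33)] = 0.849
df = n₁ + n₂ − 2 = 55
p-value = P(T ≥ 0.849) ≈ 0.1998
Since p ≈ 0.1998 > α = 0.01, fail to reject H0; the evidence is not statistically significant.

t = 0.849, df = 55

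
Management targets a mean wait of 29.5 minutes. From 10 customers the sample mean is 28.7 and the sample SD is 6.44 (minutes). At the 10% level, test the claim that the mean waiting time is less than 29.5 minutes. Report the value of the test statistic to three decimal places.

-0.393

H0: μ = 29.5; H1: μ < 29.5 (one-sample t-test, left-tailed).
t = (x̄ − μ₀)/(s/√n) = (28.7 − 29.5)/(6.44/√10) = -0.393
df = n − 1 = 9
p-value = P(T ≤ -0.393) ≈ 0.352
Since p ≈ 0.352 > α = 0.1, fail to reject H0; the data do not provide sufficient evidence against H0.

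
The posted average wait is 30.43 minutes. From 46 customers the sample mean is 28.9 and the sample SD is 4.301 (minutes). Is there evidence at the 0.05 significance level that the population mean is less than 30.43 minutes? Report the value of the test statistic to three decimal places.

H0: μ = 30.43; H1: μ < 30.43 (one-sample t-test, left-tailed).
t = (x̄ − μ₀)/(s/√n) = (28.9 − 30.43)/(4.301/√46) = -2.413
df = n − 1 = 45
p-value = P(T ≤ -2.413) ≈ 0.0100
Since p ≈ 0.0100 < α = 0.05, reject H0; the evidence is statistically significant.

-2.413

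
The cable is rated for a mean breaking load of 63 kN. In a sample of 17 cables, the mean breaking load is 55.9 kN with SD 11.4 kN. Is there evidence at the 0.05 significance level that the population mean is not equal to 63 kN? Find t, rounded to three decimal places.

-2.568

H0: μ = 63; H1: μ ≠ 63 (one-sample t-test, two-sided).
t = (x̄ − μ₀)/(s/√n) = (55.9 − 63)/(11.4/√17) = -2.568
df = n − 1 = 16
Two-sided p-value ≈ 0.021
Since p ≈ 0.021 < α = 0.05, reject H0; the evidence is statistically significant.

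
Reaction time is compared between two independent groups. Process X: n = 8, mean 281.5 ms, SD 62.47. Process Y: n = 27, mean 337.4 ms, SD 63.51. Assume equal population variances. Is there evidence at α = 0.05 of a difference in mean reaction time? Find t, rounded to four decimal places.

-2.1941

Let group 1 = process X, group 2 = process Y. H0: μ_1 = μ_2; H1: μ_1 ≠ μ_2 (two-sample pooled-variance t-test, two-sided).
s_p² = [(8−1)·62.47² + (27−1)·63.51²]/(8+27−2) = 4005.73
t = (281.5 − 337.4)/√[4005.73·(1/8 + 1/27)] = -2.1941
df = n₁ + n₂ − 2 = 33
Two-sided p-value ≈ 0.035
Since p ≈ 0.035 < α = 0.05, reject H0; the data support H1.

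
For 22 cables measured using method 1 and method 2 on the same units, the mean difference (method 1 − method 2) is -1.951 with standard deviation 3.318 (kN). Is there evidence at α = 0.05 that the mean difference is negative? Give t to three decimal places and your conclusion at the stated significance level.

H0: μ_d = 0; H1: μ_d < 0 (paired t-test on the differences, left-tailed).
t = d̄/(s_d/√n) = -1.951/(3.318/√22) = -2.758
df = n − 1 = 21
p-value = P(T ≤ -2.758) ≈ 0.0059
Since p ≈ 0.0059 < α = 0.05, reject H0; the evidence is statistically significant.

t = -2.758; reject H0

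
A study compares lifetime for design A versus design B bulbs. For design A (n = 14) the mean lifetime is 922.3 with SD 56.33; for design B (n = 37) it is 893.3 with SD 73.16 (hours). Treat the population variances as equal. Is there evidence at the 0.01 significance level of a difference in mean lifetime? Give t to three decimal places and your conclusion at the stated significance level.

t = 1.338; fail to reject H0

Let group 1 = design A, group 2 = design B. H0: μ_1 = μ_2; H1: μ_1 ≠ μ_2 (two-sample pooled-variance t-test, two-sided).
s_p² = [(14−1)·56.33² + (37−1)·73.16²]/(14+37−2) = 4774.2
t = (922.3 − 893.3)/√[4774.2·(1/14 + 1/37)] = 1.338
df = n₁ + n₂ − 2 = 49
Two-sided p-value ≈ 0.1872
Since p ≈ 0.1872 > α = 0.01, fail to reject H0; the data do not provide sufficient evidence against H0.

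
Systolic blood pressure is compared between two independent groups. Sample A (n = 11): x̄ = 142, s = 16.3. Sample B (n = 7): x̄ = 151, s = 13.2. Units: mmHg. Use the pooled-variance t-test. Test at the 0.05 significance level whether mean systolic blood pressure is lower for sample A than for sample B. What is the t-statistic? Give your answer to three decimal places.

Let group 1 = sample A, group 2 = sample B. H0: μ_1 = μ_2; H1: μ_1 < μ_2 (two-sample pooled-variance t-test, left-tailed).
s_p² = [(11−1)·16.3² + (7−1)·13.2²]/(11+7−2) = 231.396
t = (142 − 151)/√[231.396·(1/11 + 1/7)] = -1.224
df = n₁ + n₂ − 2 = 16
p-value = P(T ≤ -1.224) ≈ 0.119
Since p ≈ 0.119 > α = 0.05, fail to reject H0; the evidence is not statistically significant.

-1.224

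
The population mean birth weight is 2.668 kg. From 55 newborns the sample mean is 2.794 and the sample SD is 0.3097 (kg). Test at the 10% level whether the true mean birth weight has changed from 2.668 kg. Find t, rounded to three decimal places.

H0: μ = 2.668; H1: μ ≠ 2.668 (one-sample t-test, two-sided).
t = (x̄ − μ₀)/(s/√n) = (2.794 − 2.668)/(0.3097/√55) = 3.017
df = n − 1 = 54
Two-sided p-value ≈ 0.004
Since p ≈ 0.004 < α = 0.1, reject H0; the data support H1.

3.017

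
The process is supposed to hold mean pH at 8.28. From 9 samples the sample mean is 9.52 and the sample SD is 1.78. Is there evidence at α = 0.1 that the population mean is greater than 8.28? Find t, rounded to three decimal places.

2.090

H0: μ = 8.28; H1: μ > 8.28 (one-sample t-test, right-tailed).
t = (x̄ − μ₀)/(s/√n) = (9.52 − 8.28)/(1.78/√9) = 2.090
df = n − 1 = 8
p-value = P(T ≥ 2.090) ≈ 0.035
Since p ≈ 0.035 < α = 0.1, reject H0; the evidence is statistically significant.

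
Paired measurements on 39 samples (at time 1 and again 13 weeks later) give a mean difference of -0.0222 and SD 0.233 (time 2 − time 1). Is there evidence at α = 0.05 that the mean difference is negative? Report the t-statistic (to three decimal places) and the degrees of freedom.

H0: μ_d = 0; H1: μ_d < 0 (paired t-test on the differences, left-tailed).
t = d̄/(s_d/√n) = -0.0222/(0.233/√39) = -0.595
df = n − 1 = 38
p-value = P(T ≤ -0.595) ≈ 0.2777
Since p ≈ 0.2777 > α = 0.05, fail to reject H0; the data do not provide sufficient evidence against H0.

t = -0.595, df = 38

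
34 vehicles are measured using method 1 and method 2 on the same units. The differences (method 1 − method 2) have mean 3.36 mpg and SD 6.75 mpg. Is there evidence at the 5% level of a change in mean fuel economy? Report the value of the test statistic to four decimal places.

H0: μ_d = 0; H1: μ_d ≠ 0 (paired t-test on the differences, two-sided).
t = d̄/(s_d/√n) = 3.36/(6.75/√34) = 2.9025
df = n − 1 = 33
Two-sided p-value ≈ 0.0065
Since p ≈ 0.0065 < α = 0.05, reject H0; the data support H1.

2.9025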